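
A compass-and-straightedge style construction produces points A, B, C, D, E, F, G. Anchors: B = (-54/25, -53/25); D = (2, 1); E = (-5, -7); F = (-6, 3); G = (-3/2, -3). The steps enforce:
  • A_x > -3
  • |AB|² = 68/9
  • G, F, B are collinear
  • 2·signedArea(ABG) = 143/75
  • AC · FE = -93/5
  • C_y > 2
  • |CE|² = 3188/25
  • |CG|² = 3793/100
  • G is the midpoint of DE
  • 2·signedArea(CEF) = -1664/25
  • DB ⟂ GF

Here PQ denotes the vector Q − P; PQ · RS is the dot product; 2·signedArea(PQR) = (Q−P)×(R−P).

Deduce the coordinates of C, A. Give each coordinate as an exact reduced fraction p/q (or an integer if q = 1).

1. C_x = 17/25  [line -10·x + -1·y + 239/25 = 0 ∩ |CG|² = 3793/100]
2. C_y = 69/25  [line -10·x + -1·y + 239/25 = 0 ∩ |CG|² = 3793/100]
   → C = (17/25, 69/25)
3. A_x = -154/75  [AC · FE = -93/5 ∩ 2·signedArea(ABG) = 143/75]
4. A_y = 47/75  [AC · FE = -93/5 ∩ 2·signedArea(ABG) = 143/75]
   → A = (-154/75, 47/75)

A = (-154/75, 47/75)
C = (17/25, 69/25)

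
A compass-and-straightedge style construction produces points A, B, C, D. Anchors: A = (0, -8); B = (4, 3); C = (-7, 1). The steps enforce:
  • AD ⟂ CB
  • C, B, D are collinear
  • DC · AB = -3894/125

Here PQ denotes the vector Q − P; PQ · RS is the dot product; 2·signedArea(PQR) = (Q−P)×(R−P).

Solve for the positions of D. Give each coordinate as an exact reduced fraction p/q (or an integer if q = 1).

D = (-226/125, 243/125)

1. D_x = -226/125  [C, B, D are collinear ∩ AD ⟂ CB]
2. D_y = 243/125  [C, B, D are collinear ∩ AD ⟂ CB]
   → D = (-226/125, 243/125)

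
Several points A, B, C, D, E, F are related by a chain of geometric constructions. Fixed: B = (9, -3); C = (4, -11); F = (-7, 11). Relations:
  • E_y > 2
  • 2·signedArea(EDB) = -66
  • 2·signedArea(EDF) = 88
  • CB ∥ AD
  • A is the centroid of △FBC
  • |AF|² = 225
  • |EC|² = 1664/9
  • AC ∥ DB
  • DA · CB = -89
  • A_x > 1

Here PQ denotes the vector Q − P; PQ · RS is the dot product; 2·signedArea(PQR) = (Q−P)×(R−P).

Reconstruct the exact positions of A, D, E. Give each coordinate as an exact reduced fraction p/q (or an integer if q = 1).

1. A_x = 2  [A is the centroid of △FBC]
2. A_y = -1  [A is the centroid of △FBC]
   → A = (2, -1)
3. D_x = 7  [AC ∥ DB ∩ CB ∥ AD]
4. D_y = 7  [AC ∥ DB ∩ CB ∥ AD]
   → D = (7, 7)
5. E_x = 4/3  [2·signedArea(EDF) = 88 ∩ 2·signedArea(EDB) = -66]
6. E_y = 7/3  [2·signedArea(EDF) = 88 ∩ 2·signedArea(EDB) = -66]
   → E = (4/3, 7/3)

A = (2, -1)
D = (7, 7)
E = (4/3, 7/3)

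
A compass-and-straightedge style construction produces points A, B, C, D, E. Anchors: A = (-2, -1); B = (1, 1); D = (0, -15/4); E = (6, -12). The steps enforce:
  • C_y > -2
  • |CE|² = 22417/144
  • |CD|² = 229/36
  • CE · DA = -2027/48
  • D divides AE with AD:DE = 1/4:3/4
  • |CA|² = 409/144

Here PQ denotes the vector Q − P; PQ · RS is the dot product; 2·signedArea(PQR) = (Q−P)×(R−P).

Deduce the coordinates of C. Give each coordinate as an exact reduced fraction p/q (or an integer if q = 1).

C = (-1/3, -5/4)

1. C_x = -1/3  [line 2·x + -11/4·y + -133/48 = 0 ∩ |CA|² = 409/144]
2. C_y = -5/4  [line 2·x + -11/4·y + -133/48 = 0 ∩ |CA|² = 409/144]
   → C = (-1/3, -5/4)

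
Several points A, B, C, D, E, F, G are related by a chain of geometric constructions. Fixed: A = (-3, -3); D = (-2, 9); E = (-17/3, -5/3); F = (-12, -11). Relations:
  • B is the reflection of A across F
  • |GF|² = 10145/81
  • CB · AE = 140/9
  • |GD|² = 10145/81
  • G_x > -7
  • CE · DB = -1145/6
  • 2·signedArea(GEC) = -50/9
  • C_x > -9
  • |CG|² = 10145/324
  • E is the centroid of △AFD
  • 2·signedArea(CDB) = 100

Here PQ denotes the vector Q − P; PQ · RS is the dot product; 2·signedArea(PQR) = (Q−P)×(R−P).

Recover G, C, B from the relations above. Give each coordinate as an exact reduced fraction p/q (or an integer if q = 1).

1. B_x = -21  [B is the reflection of A across F]
2. B_y = -19  [B is the reflection of A across F]
   → B = (-21, -19)
3. C_x = -53/6  [2·signedArea(CDB) = 100 ∩ CE · DB = -1145/6]
4. C_y = -19/3  [2·signedArea(CDB) = 100 ∩ CE · DB = -1145/6]
   → C = (-53/6, -19/3)
5. G_x = -59/9  [line 14/3·x + -19/6·y + 481/18 = 0 ∩ |GF|² = 10145/81]
6. G_y = -11/9  [line 14/3·x + -19/6·y + 481/18 = 0 ∩ |GF|² = 10145/81]
   → G = (-59/9, -11/9)

B = (-21, -19)
C = (-53/6, -19/3)
G = (-59/9, -11/9)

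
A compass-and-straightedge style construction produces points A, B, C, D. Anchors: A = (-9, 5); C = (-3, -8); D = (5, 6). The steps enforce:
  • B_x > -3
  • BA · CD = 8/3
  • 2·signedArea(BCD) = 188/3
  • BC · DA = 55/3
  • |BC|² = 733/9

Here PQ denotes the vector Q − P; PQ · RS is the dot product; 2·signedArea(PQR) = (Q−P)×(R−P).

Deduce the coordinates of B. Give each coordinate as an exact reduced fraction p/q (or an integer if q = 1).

1. B_x = -7/3  [2·signedArea(BCD) = 188/3 ∩ BC · DA = 55/3]
2. B_y = 1  [2·signedArea(BCD) = 188/3 ∩ BC · DA = 55/3]
   → B = (-7/3, 1)

B = (-7/3, 1)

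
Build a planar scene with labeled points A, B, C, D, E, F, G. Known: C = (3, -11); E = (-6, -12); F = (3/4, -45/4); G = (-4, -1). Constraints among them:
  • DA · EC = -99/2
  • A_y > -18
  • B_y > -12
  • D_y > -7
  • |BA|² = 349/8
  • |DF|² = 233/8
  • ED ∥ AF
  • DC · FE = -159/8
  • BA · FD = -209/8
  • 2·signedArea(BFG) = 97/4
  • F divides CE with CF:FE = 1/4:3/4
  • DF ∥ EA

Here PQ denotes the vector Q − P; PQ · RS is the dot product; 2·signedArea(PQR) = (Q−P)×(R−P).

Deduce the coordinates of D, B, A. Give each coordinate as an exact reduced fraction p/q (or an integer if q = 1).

1. D_x = -1/2  [line 27/4·x + 3/4·y + 63/8 = 0 ∩ |DF|² = 233/8]
2. D_y = -6  [line 27/4·x + 3/4·y + 63/8 = 0 ∩ |DF|² = 233/8]
   → D = (-1/2, -6)
3. A_x = -19/4  [DA · EC = -99/2 ∩ ED ∥ AF]
4. A_y = -69/4  [DA · EC = -99/2 ∩ ED ∥ AF]
   → A = (-19/4, -69/4)
5. B_x = -3/2  [BA · FD = -209/8 ∩ 2·signedArea(BFG) = 97/4]
6. B_y = -23/2  [BA · FD = -209/8 ∩ 2·signedArea(BFG) = 97/4]
   → B = (-3/2, -23/2)

A = (-19/4, -69/4)
B = (-3/2, -23/2)
D = (-1/2, -6)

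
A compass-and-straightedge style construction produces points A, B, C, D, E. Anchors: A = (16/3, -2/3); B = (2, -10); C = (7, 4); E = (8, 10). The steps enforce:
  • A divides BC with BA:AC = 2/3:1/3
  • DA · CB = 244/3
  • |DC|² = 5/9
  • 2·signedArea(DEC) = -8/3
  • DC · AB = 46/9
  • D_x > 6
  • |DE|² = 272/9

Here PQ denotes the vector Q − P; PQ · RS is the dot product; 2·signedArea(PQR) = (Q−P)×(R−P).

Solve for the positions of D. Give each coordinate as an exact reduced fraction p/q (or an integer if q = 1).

1. D_x = 20/3  [2·signedArea(DEC) = -8/3 ∩ DA · CB = 244/3]
2. D_y = 14/3  [2·signedArea(DEC) = -8/3 ∩ DA · CB = 244/3]
   → D = (20/3, 14/3)

D = (20/3, 14/3)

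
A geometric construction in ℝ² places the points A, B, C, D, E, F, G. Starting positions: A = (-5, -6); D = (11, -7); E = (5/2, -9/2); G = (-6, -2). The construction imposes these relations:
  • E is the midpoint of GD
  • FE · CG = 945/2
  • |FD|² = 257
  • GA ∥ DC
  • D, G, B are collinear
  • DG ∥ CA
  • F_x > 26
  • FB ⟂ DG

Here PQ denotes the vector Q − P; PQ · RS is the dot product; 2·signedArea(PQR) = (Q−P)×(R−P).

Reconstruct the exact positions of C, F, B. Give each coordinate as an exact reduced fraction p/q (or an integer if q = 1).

1. C_x = 12  [DG ∥ CA ∩ GA ∥ DC]
2. C_y = -11  [DG ∥ CA ∩ GA ∥ DC]
   → C = (12, -11)
3. F_x = 27  [line 18·x + -9·y + -558 = 0 ∩ |FD|² = 257]
4. F_y = -8  [line 18·x + -9·y + -558 = 0 ∩ |FD|² = 257]
   → F = (27, -8)
5. B_x = 8163/314  [D, G, B are collinear ∩ FB ⟂ DG]
6. B_y = -3583/314  [D, G, B are collinear ∩ FB ⟂ DG]
   → B = (8163/314, -3583/314)

B = (8163/314, -3583/314)
C = (12, -11)
F = (27, -8)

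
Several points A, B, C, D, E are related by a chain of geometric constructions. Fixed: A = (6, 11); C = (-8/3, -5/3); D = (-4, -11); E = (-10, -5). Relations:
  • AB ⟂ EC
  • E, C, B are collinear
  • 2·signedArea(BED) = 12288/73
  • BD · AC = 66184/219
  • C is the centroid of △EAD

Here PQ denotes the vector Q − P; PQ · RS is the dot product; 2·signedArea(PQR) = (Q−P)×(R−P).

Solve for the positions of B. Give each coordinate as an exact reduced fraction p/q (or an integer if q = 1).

B = (678/73, 275/73)

1. B_x = 678/73  [E, C, B are collinear ∩ AB ⟂ EC]
2. B_y = 275/73  [E, C, B are collinear ∩ AB ⟂ EC]
   → B = (678/73, 275/73)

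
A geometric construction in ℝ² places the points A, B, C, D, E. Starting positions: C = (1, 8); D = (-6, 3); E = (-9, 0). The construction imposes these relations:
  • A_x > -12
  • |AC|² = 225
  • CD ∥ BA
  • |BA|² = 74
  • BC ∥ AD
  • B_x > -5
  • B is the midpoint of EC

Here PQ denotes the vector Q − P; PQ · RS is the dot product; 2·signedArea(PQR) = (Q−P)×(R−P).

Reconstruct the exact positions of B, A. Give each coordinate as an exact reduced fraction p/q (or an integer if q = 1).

A = (-11, -1)
B = (-4, 4)

1. B_x = -4  [B is the midpoint of EC]
2. B_y = 4  [B is the midpoint of EC]
   → B = (-4, 4)
3. A_x = -11  [BC ∥ AD ∩ CD ∥ BA]
4. A_y = -1  [BC ∥ AD ∩ CD ∥ BA]
   → A = (-11, -1)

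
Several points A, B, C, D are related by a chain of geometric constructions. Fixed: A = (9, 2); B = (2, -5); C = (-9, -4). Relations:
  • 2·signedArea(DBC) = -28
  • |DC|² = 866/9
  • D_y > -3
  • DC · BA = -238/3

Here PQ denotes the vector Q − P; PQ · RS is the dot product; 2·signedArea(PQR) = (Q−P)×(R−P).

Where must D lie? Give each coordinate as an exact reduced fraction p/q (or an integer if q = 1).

D = (2/3, -7/3)

1. D_x = 2/3  [2·signedArea(DBC) = -28 ∩ DC · BA = -238/3]
2. D_y = -7/3  [2·signedArea(DBC) = -28 ∩ DC · BA = -238/3]
   → D = (2/3, -7/3)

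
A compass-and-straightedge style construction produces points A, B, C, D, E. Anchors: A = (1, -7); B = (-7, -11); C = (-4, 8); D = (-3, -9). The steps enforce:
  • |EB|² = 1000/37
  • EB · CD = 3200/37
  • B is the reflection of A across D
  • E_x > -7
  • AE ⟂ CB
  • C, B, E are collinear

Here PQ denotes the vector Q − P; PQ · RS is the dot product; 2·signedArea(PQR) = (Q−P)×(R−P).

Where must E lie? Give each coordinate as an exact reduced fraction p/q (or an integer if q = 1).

E = (-229/37, -217/37)

1. E_x = -229/37  [C, B, E are collinear ∩ AE ⟂ CB]
2. E_y = -217/37  [C, B, E are collinear ∩ AE ⟂ CB]
   → E = (-229/37, -217/37)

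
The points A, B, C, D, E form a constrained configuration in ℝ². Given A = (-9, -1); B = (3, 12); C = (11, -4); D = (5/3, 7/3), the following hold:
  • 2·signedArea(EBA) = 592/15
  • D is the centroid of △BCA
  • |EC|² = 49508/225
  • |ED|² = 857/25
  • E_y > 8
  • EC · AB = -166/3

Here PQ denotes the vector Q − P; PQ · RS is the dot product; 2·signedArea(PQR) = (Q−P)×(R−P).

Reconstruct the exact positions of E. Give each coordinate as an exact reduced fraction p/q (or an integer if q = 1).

1. E_x = 37/15  [2·signedArea(EBA) = 592/15 ∩ EC · AB = -166/3]
2. E_y = 122/15  [2·signedArea(EBA) = 592/15 ∩ EC · AB = -166/3]
   → E = (37/15, 122/15)

E = (37/15, 122/15)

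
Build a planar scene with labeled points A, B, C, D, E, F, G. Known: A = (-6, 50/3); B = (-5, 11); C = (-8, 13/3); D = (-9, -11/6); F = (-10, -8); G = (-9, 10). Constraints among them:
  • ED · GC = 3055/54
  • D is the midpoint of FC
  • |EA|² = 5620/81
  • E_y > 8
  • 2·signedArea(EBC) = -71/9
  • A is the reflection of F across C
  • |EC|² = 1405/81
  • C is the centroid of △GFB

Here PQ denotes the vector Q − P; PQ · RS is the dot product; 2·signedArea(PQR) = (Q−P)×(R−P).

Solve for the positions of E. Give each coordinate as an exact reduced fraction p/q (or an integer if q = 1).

1. E_x = -22/3  [ED · GC = 3055/54 ∩ 2·signedArea(EBC) = -71/9]
2. E_y = 76/9  [ED · GC = 3055/54 ∩ 2·signedArea(EBC) = -71/9]
   → E = (-22/3, 76/9)

E = (-22/3, 76/9)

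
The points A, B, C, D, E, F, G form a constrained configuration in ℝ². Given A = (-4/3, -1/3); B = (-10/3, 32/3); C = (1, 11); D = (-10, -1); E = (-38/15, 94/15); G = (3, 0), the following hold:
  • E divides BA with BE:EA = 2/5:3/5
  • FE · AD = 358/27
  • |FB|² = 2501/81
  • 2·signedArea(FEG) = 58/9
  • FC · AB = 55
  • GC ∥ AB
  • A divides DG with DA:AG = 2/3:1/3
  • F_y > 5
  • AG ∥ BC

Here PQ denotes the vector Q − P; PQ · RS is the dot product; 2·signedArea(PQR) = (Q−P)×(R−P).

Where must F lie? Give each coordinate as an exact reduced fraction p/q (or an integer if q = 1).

1. F_x = -43/45  [FC · AB = 55 ∩ 2·signedArea(FEG) = 58/9]
2. F_y = 254/45  [FC · AB = 55 ∩ 2·signedArea(FEG) = 58/9]
   → F = (-43/45, 254/45)

F = (-43/45, 254/45)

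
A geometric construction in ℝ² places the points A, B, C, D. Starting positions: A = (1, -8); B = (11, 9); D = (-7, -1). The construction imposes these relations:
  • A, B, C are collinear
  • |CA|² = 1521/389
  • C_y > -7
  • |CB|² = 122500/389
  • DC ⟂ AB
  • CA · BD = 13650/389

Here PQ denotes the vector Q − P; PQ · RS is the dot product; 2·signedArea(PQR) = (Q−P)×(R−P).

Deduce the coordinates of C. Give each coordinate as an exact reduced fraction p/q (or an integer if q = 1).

C = (779/389, -2449/389)

1. C_x = 779/389  [A, B, C are collinear ∩ DC ⟂ AB]
2. C_y = -2449/389  [A, B, C are collinear ∩ DC ⟂ AB]
   → C = (779/389, -2449/389)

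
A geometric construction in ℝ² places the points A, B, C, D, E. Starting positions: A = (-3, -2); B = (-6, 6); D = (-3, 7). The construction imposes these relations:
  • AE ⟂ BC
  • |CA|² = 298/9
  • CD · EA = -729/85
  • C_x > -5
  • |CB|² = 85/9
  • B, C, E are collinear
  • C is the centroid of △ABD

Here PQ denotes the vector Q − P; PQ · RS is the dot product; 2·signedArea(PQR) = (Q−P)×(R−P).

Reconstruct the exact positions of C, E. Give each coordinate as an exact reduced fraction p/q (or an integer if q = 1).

1. C_x = -4  [C is the centroid of △ABD]
2. C_y = 11/3  [C is the centroid of △ABD]
   → C = (-4, 11/3)
3. E_x = -66/85  [B, C, E are collinear ∩ AE ⟂ BC]
4. E_y = -8/85  [B, C, E are collinear ∩ AE ⟂ BC]
   → E = (-66/85, -8/85)

C = (-4, 11/3)
E = (-66/85, -8/85)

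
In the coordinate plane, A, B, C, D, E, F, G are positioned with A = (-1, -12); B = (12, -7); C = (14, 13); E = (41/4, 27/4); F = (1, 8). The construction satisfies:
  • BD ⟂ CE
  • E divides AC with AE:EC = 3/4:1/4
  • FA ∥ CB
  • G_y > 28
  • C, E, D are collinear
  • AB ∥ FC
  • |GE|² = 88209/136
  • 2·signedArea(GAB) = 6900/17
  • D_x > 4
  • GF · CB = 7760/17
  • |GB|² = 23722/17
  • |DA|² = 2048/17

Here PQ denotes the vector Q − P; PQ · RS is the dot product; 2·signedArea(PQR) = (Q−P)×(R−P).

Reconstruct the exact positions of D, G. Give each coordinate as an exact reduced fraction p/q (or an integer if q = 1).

1. D_x = 79/17  [C, E, D are collinear ∩ BD ⟂ CE]
2. D_y = -44/17  [C, E, D are collinear ∩ BD ⟂ CE]
   → D = (79/17, -44/17)
3. G_x = 397/17  [2·signedArea(GAB) = 6900/17 ∩ GF · CB = 7760/17]
4. G_y = 486/17  [2·signedArea(GAB) = 6900/17 ∩ GF · CB = 7760/17]
   → G = (397/17, 486/17)

D = (79/17, -44/17)
G = (397/17, 486/17)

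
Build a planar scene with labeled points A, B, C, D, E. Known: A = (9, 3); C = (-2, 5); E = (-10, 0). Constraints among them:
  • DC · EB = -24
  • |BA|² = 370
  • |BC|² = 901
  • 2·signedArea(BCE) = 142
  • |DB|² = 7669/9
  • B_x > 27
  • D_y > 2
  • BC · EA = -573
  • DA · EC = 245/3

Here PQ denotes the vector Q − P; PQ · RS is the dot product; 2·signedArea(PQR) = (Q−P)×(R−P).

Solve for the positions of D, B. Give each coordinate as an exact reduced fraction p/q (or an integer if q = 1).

1. B_x = 28  [2·signedArea(BCE) = 142 ∩ BC · EA = -573]
2. B_y = 6  [2·signedArea(BCE) = 142 ∩ BC · EA = -573]
   → B = (28, 6)
3. D_x = -1  [DC · EB = -24 ∩ DA · EC = 245/3]
4. D_y = 8/3  [DC · EB = -24 ∩ DA · EC = 245/3]
   → D = (-1, 8/3)

B = (28, 6)
D = (-1, 8/3)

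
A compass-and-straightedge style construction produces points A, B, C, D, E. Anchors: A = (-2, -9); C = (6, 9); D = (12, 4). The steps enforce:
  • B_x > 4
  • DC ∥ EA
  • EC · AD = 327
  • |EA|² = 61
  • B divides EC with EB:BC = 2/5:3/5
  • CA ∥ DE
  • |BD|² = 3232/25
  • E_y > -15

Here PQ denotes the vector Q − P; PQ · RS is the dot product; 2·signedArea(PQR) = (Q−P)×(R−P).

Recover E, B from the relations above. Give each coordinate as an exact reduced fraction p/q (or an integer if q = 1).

B = (24/5, -24/5)
E = (4, -14)

1. E_x = 4  [DC ∥ EA ∩ CA ∥ DE]
2. E_y = -14  [DC ∥ EA ∩ CA ∥ DE]
   → E = (4, -14)
3. B_x = 24/5  [B divides EC with EB:BC = 2/5:3/5]
4. B_y = -24/5  [B divides EC with EB:BC = 2/5:3/5]
   → B = (24/5, -24/5)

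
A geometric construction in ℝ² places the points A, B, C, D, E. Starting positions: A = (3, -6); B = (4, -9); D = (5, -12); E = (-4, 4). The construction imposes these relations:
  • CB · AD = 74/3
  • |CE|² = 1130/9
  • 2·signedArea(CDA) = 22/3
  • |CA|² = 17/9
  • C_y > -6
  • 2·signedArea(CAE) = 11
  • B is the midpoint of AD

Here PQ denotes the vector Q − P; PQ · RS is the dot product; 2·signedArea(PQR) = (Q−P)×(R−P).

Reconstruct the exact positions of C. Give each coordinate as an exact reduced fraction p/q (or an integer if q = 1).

1. C_x = 5/3  [2·signedArea(CAE) = 11 ∩ 2·signedArea(CDA) = 22/3]
2. C_y = -17/3  [2·signedArea(CAE) = 11 ∩ 2·signedArea(CDA) = 22/3]
   → C = (5/3, -17/3)

C = (5/3, -17/3)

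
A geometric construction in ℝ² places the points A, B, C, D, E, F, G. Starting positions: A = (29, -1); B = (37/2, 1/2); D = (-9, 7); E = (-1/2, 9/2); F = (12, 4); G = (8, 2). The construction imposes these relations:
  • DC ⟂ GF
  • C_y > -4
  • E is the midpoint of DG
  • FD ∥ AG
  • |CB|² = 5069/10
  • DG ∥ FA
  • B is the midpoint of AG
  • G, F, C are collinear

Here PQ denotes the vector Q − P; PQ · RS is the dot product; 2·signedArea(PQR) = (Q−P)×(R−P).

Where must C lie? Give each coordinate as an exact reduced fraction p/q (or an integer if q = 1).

1. C_x = -18/5  [G, F, C are collinear ∩ DC ⟂ GF]
2. C_y = -19/5  [G, F, C are collinear ∩ DC ⟂ GF]
   → C = (-18/5, -19/5)

C = (-18/5, -19/5)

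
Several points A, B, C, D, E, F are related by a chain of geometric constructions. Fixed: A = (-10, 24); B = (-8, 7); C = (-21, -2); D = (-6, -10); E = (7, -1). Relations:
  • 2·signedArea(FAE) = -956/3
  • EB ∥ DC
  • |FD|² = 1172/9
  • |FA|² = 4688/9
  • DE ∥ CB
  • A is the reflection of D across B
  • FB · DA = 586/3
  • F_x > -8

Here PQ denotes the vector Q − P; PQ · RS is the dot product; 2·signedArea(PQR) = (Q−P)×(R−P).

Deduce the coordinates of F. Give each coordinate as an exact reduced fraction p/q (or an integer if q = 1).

1. F_x = -22/3  [2·signedArea(FAE) = -956/3 ∩ FB · DA = 586/3]
2. F_y = 4/3  [2·signedArea(FAE) = -956/3 ∩ FB · DA = 586/3]
   → F = (-22/3, 4/3)

F = (-22/3, 4/3)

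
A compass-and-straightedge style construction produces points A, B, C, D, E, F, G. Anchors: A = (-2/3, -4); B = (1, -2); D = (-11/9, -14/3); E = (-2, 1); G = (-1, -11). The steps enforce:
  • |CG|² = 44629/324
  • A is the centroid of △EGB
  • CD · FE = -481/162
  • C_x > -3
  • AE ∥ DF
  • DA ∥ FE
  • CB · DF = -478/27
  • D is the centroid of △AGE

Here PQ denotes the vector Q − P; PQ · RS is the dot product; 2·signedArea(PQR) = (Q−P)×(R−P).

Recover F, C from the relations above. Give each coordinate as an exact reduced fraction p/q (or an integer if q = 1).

1. F_x = -23/9  [DA ∥ FE ∩ AE ∥ DF]
2. F_y = 1/3  [DA ∥ FE ∩ AE ∥ DF]
   → F = (-23/9, 1/3)
3. C_x = -41/18  [CD · FE = -481/162 ∩ CB · DF = -478/27]
4. C_y = 2/3  [CD · FE = -481/162 ∩ CB · DF = -478/27]
   → C = (-41/18, 2/3)

C = (-41/18, 2/3)
F = (-23/9, 1/3)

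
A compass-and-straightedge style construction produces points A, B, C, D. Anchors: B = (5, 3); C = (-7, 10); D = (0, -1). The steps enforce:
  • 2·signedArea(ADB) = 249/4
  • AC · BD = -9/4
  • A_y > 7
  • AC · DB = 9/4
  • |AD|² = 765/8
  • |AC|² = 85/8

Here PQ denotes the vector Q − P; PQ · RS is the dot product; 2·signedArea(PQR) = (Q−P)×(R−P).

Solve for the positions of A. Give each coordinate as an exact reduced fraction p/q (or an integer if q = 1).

A = (-21/4, 29/4)

1. A_x = -21/4  [AC · BD = -9/4 ∩ 2·signedArea(ADB) = 249/4]
2. A_y = 29/4  [AC · BD = -9/4 ∩ 2·signedArea(ADB) = 249/4]
   → A = (-21/4, 29/4)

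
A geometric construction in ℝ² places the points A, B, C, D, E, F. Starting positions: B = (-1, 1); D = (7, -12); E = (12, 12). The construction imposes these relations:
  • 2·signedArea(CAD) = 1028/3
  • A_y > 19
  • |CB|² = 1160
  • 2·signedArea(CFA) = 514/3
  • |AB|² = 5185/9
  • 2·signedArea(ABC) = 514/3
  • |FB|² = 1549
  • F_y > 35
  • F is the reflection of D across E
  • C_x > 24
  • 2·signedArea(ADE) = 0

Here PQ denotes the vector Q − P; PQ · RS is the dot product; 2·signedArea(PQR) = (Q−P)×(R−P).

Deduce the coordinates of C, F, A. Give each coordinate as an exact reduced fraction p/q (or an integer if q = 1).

1. F_x = 17  [F is the reflection of D across E]
2. F_y = 36  [F is the reflection of D across E]
   → F = (17, 36)
3. A_x = 41/3  [line -24·x + 5·y + 228 = 0 ∩ |AB|² = 5185/9]
4. A_y = 20  [line -24·x + 5·y + 228 = 0 ∩ |AB|² = 5185/9]
   → A = (41/3, 20)
5. C_x = 25  [2·signedArea(CAD) = 1028/3 ∩ 2·signedArea(ABC) = 514/3]
6. C_y = 23  [2·signedArea(CAD) = 1028/3 ∩ 2·signedArea(ABC) = 514/3]
   → C = (25, 23)

A = (41/3, 20)
C = (25, 23)
F = (17, 36)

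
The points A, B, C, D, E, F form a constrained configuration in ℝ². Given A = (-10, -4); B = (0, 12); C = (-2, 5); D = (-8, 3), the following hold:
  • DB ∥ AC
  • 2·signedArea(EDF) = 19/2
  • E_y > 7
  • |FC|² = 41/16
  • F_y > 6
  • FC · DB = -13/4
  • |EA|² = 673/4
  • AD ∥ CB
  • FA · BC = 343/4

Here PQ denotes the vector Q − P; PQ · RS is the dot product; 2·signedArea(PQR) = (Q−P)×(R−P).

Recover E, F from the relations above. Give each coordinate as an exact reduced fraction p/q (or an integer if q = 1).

1. F_x = -3  [FA · BC = 343/4 ∩ FC · DB = -13/4]
2. F_y = 25/4  [FA · BC = 343/4 ∩ FC · DB = -13/4]
   → F = (-3, 25/4)
3. E_x = -4  [line -13/4·x + 5·y + -101/2 = 0 ∩ |EA|² = 673/4]
4. E_y = 15/2  [line -13/4·x + 5·y + -101/2 = 0 ∩ |EA|² = 673/4]
   → E = (-4, 15/2)

E = (-4, 15/2)
F = (-3, 25/4)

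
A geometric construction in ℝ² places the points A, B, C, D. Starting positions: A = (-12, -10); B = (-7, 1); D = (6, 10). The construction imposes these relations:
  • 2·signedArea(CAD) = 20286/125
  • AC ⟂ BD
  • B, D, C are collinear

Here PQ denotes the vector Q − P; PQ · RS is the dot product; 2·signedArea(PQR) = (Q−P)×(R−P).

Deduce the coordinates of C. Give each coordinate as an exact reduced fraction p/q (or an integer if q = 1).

1. C_x = -1941/125  [B, D, C are collinear ∩ AC ⟂ BD]
2. C_y = -613/125  [B, D, C are collinear ∩ AC ⟂ BD]
   → C = (-1941/125, -613/125)

C = (-1941/125, -613/125)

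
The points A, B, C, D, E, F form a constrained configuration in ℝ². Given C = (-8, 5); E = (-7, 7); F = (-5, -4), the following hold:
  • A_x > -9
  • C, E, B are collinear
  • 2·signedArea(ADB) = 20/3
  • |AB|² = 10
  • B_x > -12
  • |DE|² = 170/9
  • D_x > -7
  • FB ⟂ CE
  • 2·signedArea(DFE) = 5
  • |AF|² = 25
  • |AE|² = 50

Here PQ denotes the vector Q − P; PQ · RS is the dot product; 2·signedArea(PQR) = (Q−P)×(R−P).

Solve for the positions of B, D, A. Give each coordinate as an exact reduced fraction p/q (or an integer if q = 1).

1. B_x = -11  [C, E, B are collinear ∩ FB ⟂ CE]
2. B_y = -1  [C, E, B are collinear ∩ FB ⟂ CE]
   → B = (-11, -1)
3. D_x = -20/3  [line -11·x + -2·y + -68 = 0 ∩ |DE|² = 170/9]
4. D_y = 8/3  [line -11·x + -2·y + -68 = 0 ∩ |DE|² = 170/9]
   → D = (-20/3, 8/3)
5. A_x = -8  [line 11/3·x + -13/3·y + 88/3 = 0 ∩ |AB|² = 10]
6. A_y = 0  [line 11/3·x + -13/3·y + 88/3 = 0 ∩ |AB|² = 10]
   → A = (-8, 0)

A = (-8, 0)
B = (-11, -1)
D = (-20/3, 8/3)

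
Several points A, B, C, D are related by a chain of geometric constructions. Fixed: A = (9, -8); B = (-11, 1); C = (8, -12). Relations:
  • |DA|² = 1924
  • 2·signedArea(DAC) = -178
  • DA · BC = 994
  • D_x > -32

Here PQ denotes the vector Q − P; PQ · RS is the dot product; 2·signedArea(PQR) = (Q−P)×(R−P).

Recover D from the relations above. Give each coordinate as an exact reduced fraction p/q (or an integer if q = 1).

1. D_x = -31  [2·signedArea(DAC) = -178 ∩ DA · BC = 994]
2. D_y = 10  [2·signedArea(DAC) = -178 ∩ DA · BC = 994]
   → D = (-31, 10)

D = (-31, 10)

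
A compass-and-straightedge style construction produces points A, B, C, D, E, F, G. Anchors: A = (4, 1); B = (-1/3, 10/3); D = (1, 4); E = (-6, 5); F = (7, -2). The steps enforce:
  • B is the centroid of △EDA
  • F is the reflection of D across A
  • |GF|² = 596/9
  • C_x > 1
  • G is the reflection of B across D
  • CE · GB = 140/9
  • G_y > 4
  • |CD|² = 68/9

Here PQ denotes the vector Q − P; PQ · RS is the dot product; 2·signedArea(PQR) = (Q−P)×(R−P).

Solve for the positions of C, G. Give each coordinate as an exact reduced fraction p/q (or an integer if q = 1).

1. G_x = 7/3  [G is the reflection of B across D]
2. G_y = 14/3  [G is the reflection of B across D]
   → G = (7/3, 14/3)
3. C_x = 5/3  [line 8/3·x + 4/3·y + -56/9 = 0 ∩ |CD|² = 68/9]
4. C_y = 4/3  [line 8/3·x + 4/3·y + -56/9 = 0 ∩ |CD|² = 68/9]
   → C = (5/3, 4/3)

C = (5/3, 4/3)
G = (7/3, 14/3)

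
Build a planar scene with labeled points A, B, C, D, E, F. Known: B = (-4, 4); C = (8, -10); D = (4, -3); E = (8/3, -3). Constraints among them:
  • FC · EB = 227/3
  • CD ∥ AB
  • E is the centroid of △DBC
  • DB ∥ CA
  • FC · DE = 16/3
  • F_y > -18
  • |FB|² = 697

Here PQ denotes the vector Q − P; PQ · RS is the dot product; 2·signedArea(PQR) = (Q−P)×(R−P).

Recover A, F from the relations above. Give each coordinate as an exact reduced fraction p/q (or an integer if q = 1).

A = (0, -3)
F = (12, -17)

1. A_x = 0  [CD ∥ AB ∩ DB ∥ CA]
2. A_y = -3  [CD ∥ AB ∩ DB ∥ CA]
   → A = (0, -3)
3. F_x = 12  [FC · EB = 227/3 ∩ FC · DE = 16/3]
4. F_y = -17  [FC · EB = 227/3 ∩ FC · DE = 16/3]
   → F = (12, -17)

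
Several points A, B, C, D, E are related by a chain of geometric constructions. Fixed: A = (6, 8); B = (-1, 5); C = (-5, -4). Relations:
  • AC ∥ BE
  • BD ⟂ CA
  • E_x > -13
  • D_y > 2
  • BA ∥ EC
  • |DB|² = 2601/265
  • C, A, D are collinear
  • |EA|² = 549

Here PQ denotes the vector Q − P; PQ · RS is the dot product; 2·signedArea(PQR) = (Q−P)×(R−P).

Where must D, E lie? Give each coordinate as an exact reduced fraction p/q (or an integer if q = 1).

1. D_x = 347/265  [C, A, D are collinear ∩ BD ⟂ CA]
2. D_y = 764/265  [C, A, D are collinear ∩ BD ⟂ CA]
   → D = (347/265, 764/265)
3. E_x = -12  [BA ∥ EC ∩ AC ∥ BE]
4. E_y = -7  [BA ∥ EC ∩ AC ∥ BE]
   → E = (-12, -7)

D = (347/265, 764/265)
E = (-12, -7)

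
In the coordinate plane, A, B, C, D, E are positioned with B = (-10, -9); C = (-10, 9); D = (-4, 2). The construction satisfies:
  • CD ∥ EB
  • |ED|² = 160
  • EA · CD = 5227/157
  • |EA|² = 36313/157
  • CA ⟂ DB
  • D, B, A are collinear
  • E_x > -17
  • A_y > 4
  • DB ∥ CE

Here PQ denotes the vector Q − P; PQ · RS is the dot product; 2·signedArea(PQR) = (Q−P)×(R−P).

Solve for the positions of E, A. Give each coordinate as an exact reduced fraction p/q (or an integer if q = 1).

A = (-382/157, 765/157)
E = (-16, -2)

1. E_x = -16  [CD ∥ EB ∩ DB ∥ CE]
2. E_y = -2  [CD ∥ EB ∩ DB ∥ CE]
   → E = (-16, -2)
3. A_x = -382/157  [D, B, A are collinear ∩ CA ⟂ DB]
4. A_y = 765/157  [D, B, A are collinear ∩ CA ⟂ DB]
   → A = (-382/157, 765/157)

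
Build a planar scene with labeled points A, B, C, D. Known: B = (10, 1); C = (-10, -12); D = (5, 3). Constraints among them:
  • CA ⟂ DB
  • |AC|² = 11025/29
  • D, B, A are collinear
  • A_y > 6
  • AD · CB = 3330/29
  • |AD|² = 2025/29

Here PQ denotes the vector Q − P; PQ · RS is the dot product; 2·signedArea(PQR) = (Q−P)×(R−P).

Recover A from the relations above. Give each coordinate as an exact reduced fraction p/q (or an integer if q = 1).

A = (-80/29, 177/29)

1. A_x = -80/29  [D, B, A are collinear ∩ CA ⟂ DB]
2. A_y = 177/29  [D, B, A are collinear ∩ CA ⟂ DB]
   → A = (-80/29, 177/29)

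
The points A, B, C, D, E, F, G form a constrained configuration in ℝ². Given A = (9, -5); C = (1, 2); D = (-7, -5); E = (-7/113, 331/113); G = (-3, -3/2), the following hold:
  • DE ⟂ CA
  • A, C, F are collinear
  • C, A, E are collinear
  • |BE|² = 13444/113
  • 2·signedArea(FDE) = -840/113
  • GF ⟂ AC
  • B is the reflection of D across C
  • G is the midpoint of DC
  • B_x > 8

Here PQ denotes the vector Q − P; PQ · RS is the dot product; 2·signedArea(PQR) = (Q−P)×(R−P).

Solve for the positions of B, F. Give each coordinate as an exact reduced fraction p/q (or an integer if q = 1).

B = (9, 9)
F = (53/113, 557/226)

1. B_x = 9  [B is the reflection of D across C]
2. B_y = 9  [B is the reflection of D across C]
   → B = (9, 9)
3. F_x = 53/113  [A, C, F are collinear ∩ GF ⟂ AC]
4. F_y = 557/226  [A, C, F are collinear ∩ GF ⟂ AC]
   → F = (53/113, 557/226)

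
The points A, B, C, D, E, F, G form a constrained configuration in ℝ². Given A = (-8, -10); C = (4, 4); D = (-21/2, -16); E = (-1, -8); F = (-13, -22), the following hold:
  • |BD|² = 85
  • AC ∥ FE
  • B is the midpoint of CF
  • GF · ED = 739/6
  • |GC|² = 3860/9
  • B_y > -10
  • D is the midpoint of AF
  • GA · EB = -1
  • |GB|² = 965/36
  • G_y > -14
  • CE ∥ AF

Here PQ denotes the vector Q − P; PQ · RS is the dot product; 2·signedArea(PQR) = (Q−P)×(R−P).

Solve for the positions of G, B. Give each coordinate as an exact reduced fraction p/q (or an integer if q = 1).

1. B_x = -9/2  [B is the midpoint of CF]
2. B_y = -9  [B is the midpoint of CF]
   → B = (-9/2, -9)
3. G_x = -22/3  [GA · EB = -1 ∩ GF · ED = 739/6]
4. G_y = -40/3  [GA · EB = -1 ∩ GF · ED = 739/6]
   → G = (-22/3, -40/3)

B = (-9/2, -9)
G = (-22/3, -40/3)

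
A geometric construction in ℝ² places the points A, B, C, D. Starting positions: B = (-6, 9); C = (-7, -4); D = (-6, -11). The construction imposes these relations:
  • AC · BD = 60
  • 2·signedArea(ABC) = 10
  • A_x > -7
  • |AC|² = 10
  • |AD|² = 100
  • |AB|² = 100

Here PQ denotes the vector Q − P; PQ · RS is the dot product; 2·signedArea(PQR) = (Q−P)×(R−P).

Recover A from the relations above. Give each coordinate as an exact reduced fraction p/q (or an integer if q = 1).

A = (-6, -1)

1. A_x = -6  [2·signedArea(ABC) = 10 ∩ AC · BD = 60]
2. A_y = -1  [2·signedArea(ABC) = 10 ∩ AC · BD = 60]
   → A = (-6, -1)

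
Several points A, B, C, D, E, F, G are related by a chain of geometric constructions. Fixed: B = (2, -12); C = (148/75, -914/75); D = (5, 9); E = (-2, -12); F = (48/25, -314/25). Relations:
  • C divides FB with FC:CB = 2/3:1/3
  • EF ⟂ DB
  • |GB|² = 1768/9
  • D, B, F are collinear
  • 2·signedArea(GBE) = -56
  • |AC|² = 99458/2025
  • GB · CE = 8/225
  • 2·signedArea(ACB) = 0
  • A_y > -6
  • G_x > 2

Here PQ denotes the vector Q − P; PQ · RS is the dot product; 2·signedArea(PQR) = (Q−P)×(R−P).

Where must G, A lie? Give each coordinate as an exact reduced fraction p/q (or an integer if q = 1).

A = (667/225, -1181/225)
G = (8/3, 2)

1. G_x = 8/3  [2·signedArea(GBE) = -56 ∩ GB · CE = 8/225]
2. G_y = 2  [2·signedArea(GBE) = -56 ∩ GB · CE = 8/225]
   → G = (8/3, 2)
3. A_x = 667/225  [line -14/75·x + 2/75·y + 52/75 = 0 ∩ |AC|² = 99458/2025]
4. A_y = -1181/225  [line -14/75·x + 2/75·y + 52/75 = 0 ∩ |AC|² = 99458/2025]
   → A = (667/225, -1181/225)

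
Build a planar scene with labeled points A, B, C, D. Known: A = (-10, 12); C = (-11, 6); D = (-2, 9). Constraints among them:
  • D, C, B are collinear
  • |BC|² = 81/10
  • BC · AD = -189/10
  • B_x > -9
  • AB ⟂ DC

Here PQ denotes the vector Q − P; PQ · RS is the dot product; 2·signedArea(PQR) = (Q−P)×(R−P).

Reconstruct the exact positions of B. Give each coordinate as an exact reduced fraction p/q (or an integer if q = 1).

1. B_x = -83/10  [D, C, B are collinear ∩ AB ⟂ DC]
2. B_y = 69/10  [D, C, B are collinear ∩ AB ⟂ DC]
   → B = (-83/10, 69/10)

B = (-83/10, 69/10)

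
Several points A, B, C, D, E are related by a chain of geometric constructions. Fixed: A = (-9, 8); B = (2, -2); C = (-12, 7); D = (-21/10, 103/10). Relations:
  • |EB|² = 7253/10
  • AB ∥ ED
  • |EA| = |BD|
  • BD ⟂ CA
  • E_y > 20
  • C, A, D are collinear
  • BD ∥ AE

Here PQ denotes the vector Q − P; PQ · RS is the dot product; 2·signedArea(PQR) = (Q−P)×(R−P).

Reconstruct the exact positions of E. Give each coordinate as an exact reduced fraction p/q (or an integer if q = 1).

E = (-131/10, 203/10)

1. E_x = -131/10  [AB ∥ ED ∩ BD ∥ AE]
2. E_y = 203/10  [AB ∥ ED ∩ BD ∥ AE]
   → E = (-131/10, 203/10)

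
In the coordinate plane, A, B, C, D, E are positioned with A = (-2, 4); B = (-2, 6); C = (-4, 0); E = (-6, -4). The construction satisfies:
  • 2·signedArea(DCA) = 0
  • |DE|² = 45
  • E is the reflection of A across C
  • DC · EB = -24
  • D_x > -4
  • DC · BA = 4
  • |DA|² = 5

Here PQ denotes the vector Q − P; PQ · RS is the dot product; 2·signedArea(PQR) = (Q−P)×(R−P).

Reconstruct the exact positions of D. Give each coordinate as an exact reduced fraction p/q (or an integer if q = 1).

D = (-3, 2)

1. D_x = -3  [2·signedArea(DCA) = 0 ∩ DC · EB = -24]
2. D_y = 2  [2·signedArea(DCA) = 0 ∩ DC · EB = -24]
   → D = (-3, 2)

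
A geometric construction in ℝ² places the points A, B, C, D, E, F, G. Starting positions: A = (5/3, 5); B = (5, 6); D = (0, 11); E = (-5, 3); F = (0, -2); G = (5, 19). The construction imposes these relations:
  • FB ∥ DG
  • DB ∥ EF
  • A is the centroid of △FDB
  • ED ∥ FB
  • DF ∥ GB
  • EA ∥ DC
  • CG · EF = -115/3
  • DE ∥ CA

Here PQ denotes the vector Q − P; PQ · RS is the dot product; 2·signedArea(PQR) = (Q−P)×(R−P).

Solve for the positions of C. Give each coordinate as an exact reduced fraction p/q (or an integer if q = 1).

C = (20/3, 13)

1. C_x = 20/3  [DE ∥ CA ∩ EA ∥ DC]
2. C_y = 13  [DE ∥ CA ∩ EA ∥ DC]
   → C = (20/3, 13)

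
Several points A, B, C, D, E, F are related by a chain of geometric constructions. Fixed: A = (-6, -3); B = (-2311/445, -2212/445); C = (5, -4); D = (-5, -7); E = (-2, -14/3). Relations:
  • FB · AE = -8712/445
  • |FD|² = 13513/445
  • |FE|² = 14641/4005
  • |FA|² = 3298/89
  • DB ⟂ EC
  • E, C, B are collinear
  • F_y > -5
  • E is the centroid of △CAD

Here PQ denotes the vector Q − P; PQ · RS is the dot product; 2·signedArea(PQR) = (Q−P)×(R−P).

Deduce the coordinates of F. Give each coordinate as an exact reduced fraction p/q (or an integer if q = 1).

1. F_x = -43/445  [line -4·x + 5/3·y + 9464/1335 = 0 ∩ |FE|² = 14641/4005]
2. F_y = -1996/445  [line -4·x + 5/3·y + 9464/1335 = 0 ∩ |FE|² = 14641/4005]
   → F = (-43/445, -1996/445)

F = (-43/445, -1996/445)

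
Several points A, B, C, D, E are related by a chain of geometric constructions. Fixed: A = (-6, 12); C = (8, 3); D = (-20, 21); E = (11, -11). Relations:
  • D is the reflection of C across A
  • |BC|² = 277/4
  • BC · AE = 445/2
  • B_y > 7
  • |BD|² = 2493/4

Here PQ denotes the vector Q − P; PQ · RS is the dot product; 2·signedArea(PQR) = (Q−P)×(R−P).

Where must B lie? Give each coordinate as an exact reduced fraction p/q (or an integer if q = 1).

1. B_x = 1  [line -17·x + 23·y + -311/2 = 0 ∩ |BD|² = 2493/4]
2. B_y = 15/2  [line -17·x + 23·y + -311/2 = 0 ∩ |BD|² = 2493/4]
   → B = (1, 15/2)

B = (1, 15/2)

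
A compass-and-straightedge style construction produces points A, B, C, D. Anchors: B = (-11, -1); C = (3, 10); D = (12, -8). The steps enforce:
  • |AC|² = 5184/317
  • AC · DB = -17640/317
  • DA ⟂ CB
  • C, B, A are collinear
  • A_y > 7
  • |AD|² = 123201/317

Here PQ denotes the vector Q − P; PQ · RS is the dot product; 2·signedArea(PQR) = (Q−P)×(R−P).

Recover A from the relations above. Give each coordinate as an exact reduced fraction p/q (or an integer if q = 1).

A = (-57/317, 2378/317)

1. A_x = -57/317  [C, B, A are collinear ∩ DA ⟂ CB]
2. A_y = 2378/317  [C, B, A are collinear ∩ DA ⟂ CB]
   → A = (-57/317, 2378/317)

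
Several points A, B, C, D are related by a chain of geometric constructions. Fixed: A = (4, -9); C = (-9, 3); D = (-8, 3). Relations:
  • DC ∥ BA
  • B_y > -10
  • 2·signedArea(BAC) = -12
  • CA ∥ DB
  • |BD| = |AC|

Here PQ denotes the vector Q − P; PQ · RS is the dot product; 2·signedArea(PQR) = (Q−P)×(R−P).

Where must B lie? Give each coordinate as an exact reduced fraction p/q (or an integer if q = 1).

B = (5, -9)

1. B_x = 5  [DC ∥ BA ∩ CA ∥ DB]
2. B_y = -9  [DC ∥ BA ∩ CA ∥ DB]
   → B = (5, -9)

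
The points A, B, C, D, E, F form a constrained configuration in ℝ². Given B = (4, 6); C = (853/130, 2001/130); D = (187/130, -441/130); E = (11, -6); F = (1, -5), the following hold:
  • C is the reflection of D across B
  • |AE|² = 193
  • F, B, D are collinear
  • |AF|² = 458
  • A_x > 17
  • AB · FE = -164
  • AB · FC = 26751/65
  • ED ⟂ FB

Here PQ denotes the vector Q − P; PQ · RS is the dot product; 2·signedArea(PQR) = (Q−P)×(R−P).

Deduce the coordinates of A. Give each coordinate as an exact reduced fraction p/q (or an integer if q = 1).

1. A_x = 18  [AB · FC = 26751/65 ∩ AB · FE = -164]
2. A_y = -18  [AB · FC = 26751/65 ∩ AB · FE = -164]
   → A = (18, -18)

A = (18, -18)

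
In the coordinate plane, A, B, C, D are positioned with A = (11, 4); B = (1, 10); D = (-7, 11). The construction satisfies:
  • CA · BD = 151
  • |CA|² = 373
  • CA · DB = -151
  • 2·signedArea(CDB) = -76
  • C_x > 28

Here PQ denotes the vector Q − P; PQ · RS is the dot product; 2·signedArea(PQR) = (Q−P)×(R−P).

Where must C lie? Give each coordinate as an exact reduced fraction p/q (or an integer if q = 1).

C = (29, -3)

1. C_x = 29  [CA · BD = 151 ∩ 2·signedArea(CDB) = -76]
2. C_y = -3  [CA · BD = 151 ∩ 2·signedArea(CDB) = -76]
   → C = (29, -3)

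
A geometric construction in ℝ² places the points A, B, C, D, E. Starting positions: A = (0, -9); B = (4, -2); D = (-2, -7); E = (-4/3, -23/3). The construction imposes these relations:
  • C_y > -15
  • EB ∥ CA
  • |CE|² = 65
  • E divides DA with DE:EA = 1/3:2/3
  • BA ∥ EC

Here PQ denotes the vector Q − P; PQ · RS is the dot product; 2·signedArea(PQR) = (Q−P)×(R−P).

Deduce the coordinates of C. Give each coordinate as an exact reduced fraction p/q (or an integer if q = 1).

1. C_x = -16/3  [EB ∥ CA ∩ BA ∥ EC]
2. C_y = -44/3  [EB ∥ CA ∩ BA ∥ EC]
   → C = (-16/3, -44/3)

C = (-16/3, -44/3)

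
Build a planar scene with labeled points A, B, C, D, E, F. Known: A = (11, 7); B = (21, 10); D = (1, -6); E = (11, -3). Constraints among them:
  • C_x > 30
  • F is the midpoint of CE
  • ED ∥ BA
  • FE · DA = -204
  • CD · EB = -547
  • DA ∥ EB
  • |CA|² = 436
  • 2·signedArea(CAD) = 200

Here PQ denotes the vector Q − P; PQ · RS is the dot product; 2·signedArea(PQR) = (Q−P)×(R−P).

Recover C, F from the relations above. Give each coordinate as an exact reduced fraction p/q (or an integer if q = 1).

C = (31, 13)
F = (21, 5)

1. C_x = 31  [2·signedArea(CAD) = 200 ∩ CD · EB = -547]
2. C_y = 13  [2·signedArea(CAD) = 200 ∩ CD · EB = -547]
   → C = (31, 13)
3. F_x = 21  [F is the midpoint of CE]
4. F_y = 5  [F is the midpoint of CE]
   → F = (21, 5)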